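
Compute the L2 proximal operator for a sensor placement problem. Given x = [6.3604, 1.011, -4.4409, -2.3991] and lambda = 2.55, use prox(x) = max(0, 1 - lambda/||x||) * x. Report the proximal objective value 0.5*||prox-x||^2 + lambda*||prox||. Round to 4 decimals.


Step 1: Compute ||x||.
||x|| = 8.1825
Step 2: Compute scaling factor.
scale = max(0, 1 - 2.55/8.1825) = 0.6884
Step 3: prox(x) = [4.3783, 0.6959, -3.0569, -1.6514]
||prox(x)|| = 5.6325
Step 4: Proximal objective.
0.5*||prox-x||^2 = 3.2513
lambda*||prox|| = 14.3629
Total = 17.6142


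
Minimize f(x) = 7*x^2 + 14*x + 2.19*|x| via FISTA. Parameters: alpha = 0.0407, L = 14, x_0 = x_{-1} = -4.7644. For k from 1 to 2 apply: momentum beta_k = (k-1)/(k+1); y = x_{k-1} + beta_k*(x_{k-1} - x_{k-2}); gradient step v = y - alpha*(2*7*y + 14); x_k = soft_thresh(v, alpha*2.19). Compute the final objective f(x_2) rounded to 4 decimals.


FISTA on f(x) = 7*x^2 + 14*x + 2.19*|x|
L = 14, alpha = 0.0407
Iteration 1: beta = 0.0, y = -4.7644 + 0.0*(-4.7644 + 4.7644) = -4.7644
  grad(y) = -52.7016, v = y - alpha*grad = -2.6194
  prox(v) = soft_thresh(-2.6194, 0.0891) = -2.5303
Iteration 2: beta = 0.3333, y = -2.5303 + 0.3333*(-2.5303 + 4.7644) = -1.7856
  grad(y) = -10.9986, v = y - alpha*grad = -1.338
  prox(v) = soft_thresh(-1.338, 0.0891) = -1.2488
f(x_2) = 7*(-1.2488)^2 + 14*(-1.2488) + 2.19*|-1.2488| = -3.8316


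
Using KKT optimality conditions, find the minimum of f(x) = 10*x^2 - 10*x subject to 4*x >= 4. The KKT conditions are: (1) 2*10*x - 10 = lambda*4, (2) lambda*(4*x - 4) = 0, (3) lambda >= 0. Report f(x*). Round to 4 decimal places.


Step 1: Try lambda = 0 (constraint inactive).
x_unc = 10/(2*10) = 0.5
Check: 4*0.5 = 2.0 < 4 -- violated!
Step 2: Constraint must be active: 4*x = 4
x* = 4/4 = 1.0
lambda = (2*10*1.0 - 10)/4 = 2.5
Step 3: Compute optimal value.
f(x*) = 10*1.0^2 - 10*1.0 = 0.0


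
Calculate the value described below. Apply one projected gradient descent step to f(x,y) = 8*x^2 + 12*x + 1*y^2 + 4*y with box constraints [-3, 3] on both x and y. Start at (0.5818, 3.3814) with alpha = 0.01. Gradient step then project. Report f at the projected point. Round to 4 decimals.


Step 1: Compute gradient at (0.5818, 3.3814).
grad_x = 2*8*0.5818 + 12 = 21.3088
grad_y = 2*1*3.3814 + 4 = 10.7628
Step 2: Gradient step.
x_raw = 0.5818 - 0.01*21.3088 = 0.3687
y_raw = 3.3814 - 0.01*10.7628 = 3.2738
Step 3: Project onto [-3, 3].
x_proj = clip(0.3687) = 0.3687
y_proj = clip(3.2738) = 3.0
Step 4: Evaluate f.
f(0.3687, 3.0) = 26.5121


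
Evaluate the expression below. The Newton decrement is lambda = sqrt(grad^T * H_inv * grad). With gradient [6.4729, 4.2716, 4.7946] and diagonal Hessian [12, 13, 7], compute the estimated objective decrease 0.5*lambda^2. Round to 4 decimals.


Step 1: H is diagonal, so H^(-1) * g = [0.5394, 0.3286, 0.6849].
Step 2: g^T H^(-1) g = sum_i g_i^2 / H_ii
  = (6.4729)^2/12 + (4.2716)^2/13 + (4.7946)^2/7
  = 3.4915 + 1.4036 + 3.284 = 8.1791
Step 3: Objective decrease = 0.5 * g^T H^(-1) g = 4.0896


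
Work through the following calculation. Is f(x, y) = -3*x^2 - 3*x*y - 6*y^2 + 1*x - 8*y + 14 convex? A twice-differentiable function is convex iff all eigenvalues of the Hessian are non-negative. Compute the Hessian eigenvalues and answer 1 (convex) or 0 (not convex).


The Hessian of f(x,y) = -3*x^2 - 3*x*y - 6*y^2 + 1*x - 8*y + 14 is:
H = [[-6, -3], [-3, -12]]
Trace = -6 - 12 = -18
Determinant = -6*-12 - (-3)^2 = 63
Discriminant = (-18)^2 - 4*63 = 72.0
Eigenvalues: lambda_1 = -13.2426, lambda_2 = -4.7574
The function is not convex.

0


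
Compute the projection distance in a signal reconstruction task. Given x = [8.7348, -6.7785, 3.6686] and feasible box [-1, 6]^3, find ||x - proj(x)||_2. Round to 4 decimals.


Project each component onto [-1, 6].
clip(8.7348) = 6.0, clip(-6.7785) = -1.0, clip(3.6686) = 3.6686
Projection = [6.0, -1.0, 3.6686]
Squared diffs: [7.4791, 33.3911, 0.0]
Distance = sqrt(40.8702) = 6.393


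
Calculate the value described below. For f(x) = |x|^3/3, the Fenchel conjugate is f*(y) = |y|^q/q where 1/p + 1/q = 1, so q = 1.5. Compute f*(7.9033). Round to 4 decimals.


The conjugate exponent q satisfies 1/p + 1/q = 1.
p = 3, so q = 3/(3 - 1) = 1.5
|y|^q = 7.9033^1.5 = 22.2184
f*(7.9033) = 22.2184 / 1.5 = 14.8123


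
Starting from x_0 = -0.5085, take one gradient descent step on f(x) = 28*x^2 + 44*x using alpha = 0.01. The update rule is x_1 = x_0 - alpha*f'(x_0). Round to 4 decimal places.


We compute the gradient at x_0 and apply the update.
f'(x) = 56*x + 44
f'(-0.5085) = 56*-0.5085 + 44 = 15.524
x_1 = -0.5085 - 0.01*15.524 = -0.6637


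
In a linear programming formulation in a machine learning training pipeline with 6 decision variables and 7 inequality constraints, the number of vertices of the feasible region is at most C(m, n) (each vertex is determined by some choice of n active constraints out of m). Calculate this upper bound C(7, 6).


Each vertex corresponds to some choice of n active constraints out of m, so the number of vertices is at most C(m, n) = m! / (n!(m-n)!).
m = 7, n = 6
Numerator: 7 * 6 * 5 * 4 * 3 * 2
Denominator: 6! = 720
C(7, 6) = 7


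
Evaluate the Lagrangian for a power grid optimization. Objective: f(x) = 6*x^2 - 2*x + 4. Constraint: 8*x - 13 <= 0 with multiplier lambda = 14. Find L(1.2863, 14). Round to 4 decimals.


Step 1: Evaluate f(x).
f(1.2863) = 6*1.2863^2 - 2*1.2863 + 4 = 11.3548
Step 2: Evaluate g(x).
g(1.2863) = 8*1.2863 - 13 = -2.7096
Step 3: Compute Lagrangian.
L = 11.3548 + 14*-2.7096 = -26.5796


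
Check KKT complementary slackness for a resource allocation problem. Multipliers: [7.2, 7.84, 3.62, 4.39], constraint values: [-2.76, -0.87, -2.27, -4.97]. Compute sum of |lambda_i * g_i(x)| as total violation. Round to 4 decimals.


KKT complementary slackness check:
lambda_1 * g_1 = 7.2 * -2.76 = -19.872
lambda_2 * g_2 = 7.84 * -0.87 = -6.8208
lambda_3 * g_3 = 3.62 * -2.27 = -8.2174
lambda_4 * g_4 = 4.39 * -4.97 = -21.8183
Total violation = 19.872 + 6.8208 + 8.2174 + 21.8183 = 56.7285


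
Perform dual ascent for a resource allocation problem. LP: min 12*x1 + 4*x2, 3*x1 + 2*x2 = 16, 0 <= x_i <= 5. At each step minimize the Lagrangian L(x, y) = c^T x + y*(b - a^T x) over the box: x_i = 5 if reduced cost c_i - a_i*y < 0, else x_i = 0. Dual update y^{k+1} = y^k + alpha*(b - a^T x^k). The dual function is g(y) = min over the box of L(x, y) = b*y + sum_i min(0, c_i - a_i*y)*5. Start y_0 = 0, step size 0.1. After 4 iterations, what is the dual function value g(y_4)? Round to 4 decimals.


Dual ascent for LP: min 12*x1 + 4*x2, 3*x1 + 2*x2 = 16, 0 <= x_i <= 5
Step 1: y^k = 0.0, reduced costs: (12.0, 4.0)
  x^k = (0.0, 0.0), subgradient = b - a^T x = 16.0
  y^{k+1} = 0.0 + 0.1*16.0 = 1.6
Step 2: y^k = 1.6, reduced costs: (7.2, 0.8)
  x^k = (0.0, 0.0), subgradient = b - a^T x = 16.0
  y^{k+1} = 1.6 + 0.1*16.0 = 3.2
Step 3: y^k = 3.2, reduced costs: (2.4, -2.4)
  x^k = (0.0, 5.0), subgradient = b - a^T x = 6.0
  y^{k+1} = 3.2 + 0.1*6.0 = 3.8
Step 4: y^k = 3.8, reduced costs: (0.6, -3.6)
  x^k = (0.0, 5.0), subgradient = b - a^T x = 6.0
  y^{k+1} = 3.8 + 0.1*6.0 = 4.4
Dual objective at y_4 = 4.4: reduced costs (-1.2, -4.8), box minimizer x = (5.0, 5.0)
g(y_4) = b*y + (c1 - a1*y)*x1 + (c2 - a2*y)*x2 = 16*4.4 + (-1.2)*5.0 + (-4.8)*5.0 = 70.4 - 6.0 - 24.0 = 40.4


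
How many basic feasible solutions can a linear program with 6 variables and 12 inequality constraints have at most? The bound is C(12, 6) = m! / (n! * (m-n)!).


Each vertex corresponds to some choice of n active constraints out of m, so the number of vertices is at most C(m, n) = m! / (n!(m-n)!).
m = 12, n = 6
Numerator: 12 * 11 * 10 * 9 * 8 * 7
Denominator: 6! = 720
C(12, 6) = 924


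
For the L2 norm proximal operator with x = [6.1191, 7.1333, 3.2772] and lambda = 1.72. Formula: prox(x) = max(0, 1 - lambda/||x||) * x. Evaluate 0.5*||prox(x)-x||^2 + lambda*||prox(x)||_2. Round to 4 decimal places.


Step 1: Compute ||x||.
||x|| = 9.9533
Step 2: Compute scaling factor.
scale = max(0, 1 - 1.72/9.9533) = 0.8272
Step 3: prox(x) = [5.0617, 5.9006, 2.7109]
||prox(x)|| = 8.2333
Step 4: Proximal objective.
0.5*||prox-x||^2 = 1.4792
lambda*||prox|| = 14.1613
Total = 15.6404


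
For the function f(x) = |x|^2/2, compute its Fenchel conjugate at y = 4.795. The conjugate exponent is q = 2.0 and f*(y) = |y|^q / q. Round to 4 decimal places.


The conjugate exponent q satisfies 1/p + 1/q = 1.
p = 2, so q = 2/(2 - 1) = 2.0
|y|^q = 4.795^2.0 = 22.992
f*(4.795) = 22.992 / 2.0 = 11.496


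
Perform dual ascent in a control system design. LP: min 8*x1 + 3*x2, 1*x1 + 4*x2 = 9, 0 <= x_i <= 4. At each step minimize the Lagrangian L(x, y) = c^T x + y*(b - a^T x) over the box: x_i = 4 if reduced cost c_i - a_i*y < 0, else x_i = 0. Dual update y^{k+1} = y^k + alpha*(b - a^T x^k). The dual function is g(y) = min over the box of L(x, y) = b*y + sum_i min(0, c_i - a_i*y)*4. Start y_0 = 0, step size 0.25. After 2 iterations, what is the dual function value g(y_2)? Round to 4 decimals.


Dual ascent for LP: min 8*x1 + 3*x2, 1*x1 + 4*x2 = 9, 0 <= x_i <= 4
Step 1: y^k = 0.0, reduced costs: (8.0, 3.0)
  x^k = (0.0, 0.0), subgradient = b - a^T x = 9.0
  y^{k+1} = 0.0 + 0.25*9.0 = 2.25
Step 2: y^k = 2.25, reduced costs: (5.75, -6.0)
  x^k = (0.0, 4.0), subgradient = b - a^T x = -7.0
  y^{k+1} = 2.25 + 0.25*-7.0 = 0.5
Dual objective at y_2 = 0.5: reduced costs (7.5, 1.0), box minimizer x = (0.0, 0.0)
g(y_2) = b*y + (c1 - a1*y)*x1 + (c2 - a2*y)*x2 = 9*0.5 + 7.5*0.0 + 1.0*0.0 = 4.5 + 0.0 + 0.0 = 4.5


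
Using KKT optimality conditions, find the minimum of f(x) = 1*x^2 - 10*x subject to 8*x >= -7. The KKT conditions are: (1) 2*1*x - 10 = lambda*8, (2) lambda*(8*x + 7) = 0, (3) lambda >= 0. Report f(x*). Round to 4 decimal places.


Step 1: Try lambda = 0 (constraint inactive).
Stationarity: 2*1*x - 10 = 0
x* = 10/(2*1) = 5.0
Check constraint: 8*5.0 = 40.0 >= -7 -- satisfied.
Step 2: Compute optimal value.
f(x*) = 1*5.0^2 - 10*5.0 = -25.0


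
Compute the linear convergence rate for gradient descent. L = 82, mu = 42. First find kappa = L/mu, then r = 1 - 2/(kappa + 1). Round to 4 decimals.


Step 1: Compute the condition number.
kappa = L/mu = 82/42 = 1.9524
Step 2: Compute the convergence rate.
r = 1 - 2/(kappa + 1) = 1 - 2*mu/(L + mu) = (L - mu)/(L + mu) = 40/124 = 0.3226


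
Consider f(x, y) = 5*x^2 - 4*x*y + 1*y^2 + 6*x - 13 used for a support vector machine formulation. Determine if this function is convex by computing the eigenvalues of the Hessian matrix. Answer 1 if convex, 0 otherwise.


The Hessian of f(x,y) = 5*x^2 - 4*x*y + 1*y^2 + 6*x - 13 is:
H = [[10, -4], [-4, 2]]
Trace = 10 + 2 = 12
Determinant = 10*2 - (-4)^2 = 4
Discriminant = (12)^2 - 4*4 = 128.0
Eigenvalues: lambda_1 = 0.3431, lambda_2 = 11.6569
The function is convex.

1


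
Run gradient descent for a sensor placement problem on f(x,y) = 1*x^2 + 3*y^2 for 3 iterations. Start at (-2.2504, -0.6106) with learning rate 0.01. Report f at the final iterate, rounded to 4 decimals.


Gradient descent on f(x,y) = 1*x^2 + 3*y^2.
Starting point: (-2.2504, -0.6106), alpha = 0.01
Step 1: grad_x = 2*1*-2.2504 = -4.5008, grad_y = 2*3*-0.6106 = -3.6636
  x_1 = -2.2504 - 0.01*-4.5008 = -2.2054
  y_1 = -0.6106 - 0.01*-3.6636 = -0.574
Step 2: grad_x = 2*1*-2.2054 = -4.4108, grad_y = 2*3*-0.574 = -3.4438
  x_2 = -2.2054 - 0.01*-4.4108 = -2.1613
  y_2 = -0.574 - 0.01*-3.4438 = -0.5395
Step 3: grad_x = 2*1*-2.1613 = -4.3226, grad_y = 2*3*-0.5395 = -3.2372
  x_3 = -2.1613 - 0.01*-4.3226 = -2.1181
  y_3 = -0.5395 - 0.01*-3.2372 = -0.5072
f(-2.1181, -0.5072) = 1*(-2.1181)^2 + 3*(-0.5072)^2 = 5.2578


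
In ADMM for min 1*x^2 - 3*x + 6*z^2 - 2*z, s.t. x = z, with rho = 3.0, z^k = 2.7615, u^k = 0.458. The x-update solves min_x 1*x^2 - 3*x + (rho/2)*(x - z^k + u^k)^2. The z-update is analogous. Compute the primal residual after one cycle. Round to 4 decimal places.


ADMM iteration with rho = 3.0, z^k = 2.7615, u^k = 0.458
Step 1: x-update.
Minimize 1*x^2 - 3*x + (3.0/2)*(x - 2.7615 + 0.458)^2
FOC: (2*1 + 3.0)*x = 3 + 3.0*(2.7615 - 0.458)
x^{k+1} = 1.9821
Step 2: z-update.
Minimize 6*z^2 - 2*z + (3.0/2)*(1.9821 - z + 0.458)^2
FOC: (2*6 + 3.0)*z = 2 + 3.0*(1.9821 + 0.458)
z^{k+1} = 0.6214
Step 3: u-update.
u^{k+1} = 0.458 + 1.9821 - 0.6214 = 1.8187
Step 4: Primal residual = |1.9821 - 0.6214| = 1.3607


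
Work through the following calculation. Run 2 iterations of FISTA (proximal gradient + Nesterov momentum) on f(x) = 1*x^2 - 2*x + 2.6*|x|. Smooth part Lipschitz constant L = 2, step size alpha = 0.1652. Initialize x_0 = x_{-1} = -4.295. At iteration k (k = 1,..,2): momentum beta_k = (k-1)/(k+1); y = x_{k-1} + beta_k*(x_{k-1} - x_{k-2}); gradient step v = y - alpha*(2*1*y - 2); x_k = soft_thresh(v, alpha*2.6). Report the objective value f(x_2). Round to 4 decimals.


FISTA on f(x) = 1*x^2 - 2*x + 2.6*|x|
L = 2, alpha = 0.1652
Iteration 1: beta = 0.0, y = -4.295 + 0.0*(-4.295 + 4.295) = -4.295
  grad(y) = -10.59, v = y - alpha*grad = -2.5455
  prox(v) = soft_thresh(-2.5455, 0.4295) = -2.116
Iteration 2: beta = 0.3333, y = -2.116 + 0.3333*(-2.116 + 4.295) = -1.3897
  grad(y) = -4.7794, v = y - alpha*grad = -0.6001
  prox(v) = soft_thresh(-0.6001, 0.4295) = -0.1706
f(x_2) = 1*(-0.1706)^2 - 2*(-0.1706) + 2.6*|-0.1706| = 0.8139


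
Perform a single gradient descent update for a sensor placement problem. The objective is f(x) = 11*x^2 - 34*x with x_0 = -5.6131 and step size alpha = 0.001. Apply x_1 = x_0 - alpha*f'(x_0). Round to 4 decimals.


We compute the gradient at x_0 and apply the update.
f'(x) = 22*x - 34
f'(-5.6131) = 22*-5.6131 - 34 = -157.4882
x_1 = -5.6131 - 0.001*-157.4882 = -5.4556


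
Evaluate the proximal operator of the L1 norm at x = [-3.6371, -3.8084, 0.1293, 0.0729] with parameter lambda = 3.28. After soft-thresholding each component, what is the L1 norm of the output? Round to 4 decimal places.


Soft-thresholding with lambda = 3.28:
prox(-3.6371) = sign(-3.6371)*max(|-3.6371| - 3.28, 0) = -0.3571
prox(-3.8084) = sign(-3.8084)*max(|-3.8084| - 3.28, 0) = -0.5284
prox(0.1293) = sign(0.1293)*max(|0.1293| - 3.28, 0) = 0.0
prox(0.0729) = sign(0.0729)*max(|0.0729| - 3.28, 0) = 0.0
prox(x) = [-0.3571, -0.5284, 0.0, 0.0]
||prox(x)||_1 = 0.3571 + 0.5284 + 0.0 + 0.0 = 0.8855


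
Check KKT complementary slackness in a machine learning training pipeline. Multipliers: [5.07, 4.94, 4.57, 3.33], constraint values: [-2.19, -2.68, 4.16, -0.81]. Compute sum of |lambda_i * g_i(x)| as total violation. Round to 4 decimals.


KKT complementary slackness check:
lambda_1 * g_1 = 5.07 * -2.19 = -11.1033
lambda_2 * g_2 = 4.94 * -2.68 = -13.2392
lambda_3 * g_3 = 4.57 * 4.16 = 19.0112
lambda_4 * g_4 = 3.33 * -0.81 = -2.6973
Total violation = 11.1033 + 13.2392 + 19.0112 + 2.6973 = 46.051


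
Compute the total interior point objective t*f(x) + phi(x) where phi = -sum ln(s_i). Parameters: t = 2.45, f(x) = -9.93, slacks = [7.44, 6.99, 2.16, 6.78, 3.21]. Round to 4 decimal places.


Step 1: Compute log-barrier.
ln values: [2.0069, 1.9445, 0.7701, 1.914, 1.1663]
phi = -(2.0069 + 1.9445 + 0.7701 + 1.914 + 1.1663) = -7.8017
Step 2: Compute augmented objective.
t*f(x) = 2.45*-9.93 = -24.3285
Total = -24.3285 - 7.8017 = -32.1302


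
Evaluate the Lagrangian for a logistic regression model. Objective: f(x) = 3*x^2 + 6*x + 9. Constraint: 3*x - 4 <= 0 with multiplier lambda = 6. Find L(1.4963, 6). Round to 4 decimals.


Step 1: Evaluate f(x).
f(1.4963) = 3*1.4963^2 + 6*1.4963 + 9 = 24.6945
Step 2: Evaluate g(x).
g(1.4963) = 3*1.4963 - 4 = 0.4889
Step 3: Compute Lagrangian.
L = 24.6945 + 6*0.4889 = 27.6279


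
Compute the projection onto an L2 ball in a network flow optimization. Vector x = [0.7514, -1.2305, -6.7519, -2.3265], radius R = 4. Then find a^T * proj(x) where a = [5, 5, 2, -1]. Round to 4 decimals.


Step 1: Compute ||x|| (intermediates to 6 decimals).
||x|| = sqrt(0.7514^2 + (-1.2305)^2 + (-6.7519)^2 + (-2.3265)^2) = 7.285567
Step 2: Project.
Since ||x|| > R, scale = R/||x|| = 4/7.285567 = 0.549031, proj(x) = scale * x
proj(x) = [0.412542, -0.675583, -3.707002, -1.277321]
Step 3: Dot product.
a^T * proj(x) = 5*0.412542 + 5*(-0.675583) + 2*(-3.707002) - 1*(-1.277321) = -7.4519


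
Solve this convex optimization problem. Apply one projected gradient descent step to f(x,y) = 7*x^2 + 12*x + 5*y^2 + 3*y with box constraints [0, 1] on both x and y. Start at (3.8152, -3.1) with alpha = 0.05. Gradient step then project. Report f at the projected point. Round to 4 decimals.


Step 1: Compute gradient at (3.8152, -3.1).
grad_x = 2*7*3.8152 + 12 = 65.4128
grad_y = 2*5*-3.1 + 3 = -28.0
Step 2: Gradient step.
x_raw = 3.8152 - 0.05*65.4128 = 0.5446
y_raw = -3.1 - 0.05*-28.0 = -1.7
Step 3: Project onto [0, 1].
x_proj = clip(0.5446) = 0.5446
y_proj = clip(-1.7) = 0.0
Step 4: Evaluate f.
f(0.5446, 0.0) = 8.6105


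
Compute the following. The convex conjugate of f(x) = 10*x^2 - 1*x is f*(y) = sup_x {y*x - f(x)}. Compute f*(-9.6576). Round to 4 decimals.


f*(y) = sup_x {y*x - a*x^2 - b*x} = sup_x {(y-b)*x - a*x^2}
FOC: (y - b) - 2a*x = 0 => x* = (y - b)/(2a)
x* = (-9.6576 + 1)/(2*10) = -0.4329
f*(-9.6576) = (y-b)^2/(4a) = (-9.6576 + 1)^2/(4*10)
= 74.954/40 = 1.8739


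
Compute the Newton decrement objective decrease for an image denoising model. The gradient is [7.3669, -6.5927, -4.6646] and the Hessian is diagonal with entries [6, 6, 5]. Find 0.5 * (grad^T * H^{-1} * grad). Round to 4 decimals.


Step 1: H is diagonal, so H^(-1) * g = [1.2278, -1.0988, -0.9329].
Step 2: g^T H^(-1) g = sum_i g_i^2 / H_ii
  = (7.3669)^2/6 + (-6.5927)^2/6 + (-4.6646)^2/5
  = 9.0452 + 7.2439 + 4.3517 = 20.6409
Step 3: Objective decrease = 0.5 * g^T H^(-1) g = 10.3204


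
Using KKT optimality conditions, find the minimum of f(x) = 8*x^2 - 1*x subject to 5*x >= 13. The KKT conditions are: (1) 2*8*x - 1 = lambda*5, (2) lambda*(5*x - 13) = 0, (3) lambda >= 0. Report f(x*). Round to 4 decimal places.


Step 1: Try lambda = 0 (constraint inactive).
x_unc = 1/(2*8) = 0.0625
Check: 5*0.0625 = 0.3125 < 13 -- violated!
Step 2: Constraint must be active: 5*x = 13
x* = 13/5 = 2.6
lambda = (2*8*2.6 - 1)/5 = 8.12
Step 3: Compute optimal value.
f(x*) = 8*2.6^2 - 1*2.6 = 51.48


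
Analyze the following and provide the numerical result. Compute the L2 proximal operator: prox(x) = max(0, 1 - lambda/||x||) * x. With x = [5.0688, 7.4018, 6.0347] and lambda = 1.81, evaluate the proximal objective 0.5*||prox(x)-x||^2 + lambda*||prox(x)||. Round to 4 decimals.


Step 1: Compute ||x||.
||x|| = 10.8119
Step 2: Compute scaling factor.
scale = max(0, 1 - 1.81/10.8119) = 0.8326
Step 3: prox(x) = [4.2202, 6.1627, 5.0244]
||prox(x)|| = 9.0019
Step 4: Proximal objective.
0.5*||prox-x||^2 = 1.6381
lambda*||prox|| = 16.2934
Total = 17.9315


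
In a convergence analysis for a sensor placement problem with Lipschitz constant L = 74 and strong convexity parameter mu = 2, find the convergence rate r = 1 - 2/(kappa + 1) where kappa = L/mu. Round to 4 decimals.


Step 1: Compute the condition number.
kappa = L/mu = 74/2 = 37.0
Step 2: Compute the convergence rate.
r = 1 - 2/(kappa + 1) = 1 - 2*mu/(L + mu) = (L - mu)/(L + mu) = 72/76 = 0.9474


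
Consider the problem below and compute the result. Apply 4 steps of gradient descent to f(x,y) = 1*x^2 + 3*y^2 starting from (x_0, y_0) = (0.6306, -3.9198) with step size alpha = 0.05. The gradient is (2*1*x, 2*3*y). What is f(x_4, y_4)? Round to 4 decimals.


Gradient descent on f(x,y) = 1*x^2 + 3*y^2.
Starting point: (0.6306, -3.9198), alpha = 0.05
Step 1: grad_x = 2*1*0.6306 = 1.2612, grad_y = 2*3*-3.9198 = -23.5188
  x_1 = 0.6306 - 0.05*1.2612 = 0.5675
  y_1 = -3.9198 - 0.05*-23.5188 = -2.7439
Step 2: grad_x = 2*1*0.5675 = 1.1351, grad_y = 2*3*-2.7439 = -16.4632
  x_2 = 0.5675 - 0.05*1.1351 = 0.5108
  y_2 = -2.7439 - 0.05*-16.4632 = -1.9207
Step 3: grad_x = 2*1*0.5108 = 1.0216, grad_y = 2*3*-1.9207 = -11.5242
  x_3 = 0.5108 - 0.05*1.0216 = 0.4597
  y_3 = -1.9207 - 0.05*-11.5242 = -1.3445
Step 4: grad_x = 2*1*0.4597 = 0.9194, grad_y = 2*3*-1.3445 = -8.0669
  x_4 = 0.4597 - 0.05*0.9194 = 0.4137
  y_4 = -1.3445 - 0.05*-8.0669 = -0.9411
f(0.4137, -0.9411) = 1*0.4137^2 + 3*(-0.9411)^2 = 2.8284


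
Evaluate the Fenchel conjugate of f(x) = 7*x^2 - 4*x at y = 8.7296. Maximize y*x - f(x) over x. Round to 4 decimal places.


f*(y) = sup_x {y*x - a*x^2 - b*x} = sup_x {(y-b)*x - a*x^2}
FOC: (y - b) - 2a*x = 0 => x* = (y - b)/(2a)
x* = (8.7296 + 4)/(2*7) = 0.9093
f*(8.7296) = (y-b)^2/(4a) = (8.7296 + 4)^2/(4*7)
= 162.0427/28 = 5.7872


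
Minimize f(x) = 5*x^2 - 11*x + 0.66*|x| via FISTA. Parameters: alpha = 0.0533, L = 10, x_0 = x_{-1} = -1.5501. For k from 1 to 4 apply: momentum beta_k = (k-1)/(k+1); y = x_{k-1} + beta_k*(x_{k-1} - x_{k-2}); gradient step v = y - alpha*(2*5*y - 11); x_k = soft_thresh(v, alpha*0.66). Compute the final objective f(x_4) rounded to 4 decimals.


FISTA on f(x) = 5*x^2 - 11*x + 0.66*|x|
L = 10, alpha = 0.0533
Iteration 1: beta = 0.0, y = -1.5501 + 0.0*(-1.5501 + 1.5501) = -1.5501
  grad(y) = -26.501, v = y - alpha*grad = -0.1376
  prox(v) = soft_thresh(-0.1376, 0.0352) = -0.1024
Iteration 2: beta = 0.3333, y = -0.1024 + 0.3333*(-0.1024 + 1.5501) = 0.3801
  grad(y) = -7.1986, v = y - alpha*grad = 0.7638
  prox(v) = soft_thresh(0.7638, 0.0352) = 0.7286
Iteration 3: beta = 0.5, y = 0.7286 + 0.5*(0.7286 + 0.1024) = 1.1442
  grad(y) = 0.4418, v = y - alpha*grad = 1.1206
  prox(v) = soft_thresh(1.1206, 0.0352) = 1.0855
Iteration 4: beta = 0.6, y = 1.0855 + 0.6*(1.0855 - 0.7286) = 1.2995
  grad(y) = 1.9954, v = y - alpha*grad = 1.1932
  prox(v) = soft_thresh(1.1932, 0.0352) = 1.158
f(x_4) = 5*1.158^2 - 11*1.158 + 0.66*|1.158| = -5.2689


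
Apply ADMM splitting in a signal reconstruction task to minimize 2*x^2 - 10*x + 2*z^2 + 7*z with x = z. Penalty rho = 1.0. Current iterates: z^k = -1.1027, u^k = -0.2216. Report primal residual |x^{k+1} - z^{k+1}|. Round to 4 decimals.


ADMM iteration with rho = 1.0, z^k = -1.1027, u^k = -0.2216
Step 1: x-update.
Minimize 2*x^2 - 10*x + (1.0/2)*(x + 1.1027 - 0.2216)^2
FOC: (2*2 + 1.0)*x = 10 + 1.0*(-1.1027 + 0.2216)
x^{k+1} = 1.8238
Step 2: z-update.
Minimize 2*z^2 + 7*z + (1.0/2)*(1.8238 - z - 0.2216)^2
FOC: (2*2 + 1.0)*z = -7 + 1.0*(1.8238 - 0.2216)
z^{k+1} = -1.0796
Step 3: u-update.
u^{k+1} = -0.2216 + 1.8238 + 1.0796 = 2.6817
Step 4: Primal residual = |1.8238 + 1.0796| = 2.9033


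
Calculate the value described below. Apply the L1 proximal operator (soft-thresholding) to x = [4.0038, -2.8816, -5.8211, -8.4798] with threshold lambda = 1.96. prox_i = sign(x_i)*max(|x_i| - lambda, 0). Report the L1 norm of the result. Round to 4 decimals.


Soft-thresholding with lambda = 1.96:
prox(4.0038) = sign(4.0038)*max(|4.0038| - 1.96, 0) = 2.0438
prox(-2.8816) = sign(-2.8816)*max(|-2.8816| - 1.96, 0) = -0.9216
prox(-5.8211) = sign(-5.8211)*max(|-5.8211| - 1.96, 0) = -3.8611
prox(-8.4798) = sign(-8.4798)*max(|-8.4798| - 1.96, 0) = -6.5198
prox(x) = [2.0438, -0.9216, -3.8611, -6.5198]
||prox(x)||_1 = 2.0438 + 0.9216 + 3.8611 + 6.5198 = 13.3463


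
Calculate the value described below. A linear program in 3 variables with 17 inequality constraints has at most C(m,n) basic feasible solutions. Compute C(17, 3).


Each vertex corresponds to some choice of n active constraints out of m, so the number of vertices is at most C(m, n) = m! / (n!(m-n)!).
m = 17, n = 3
Numerator: 17 * 16 * 15
Denominator: 3! = 6
C(17, 3) = 680


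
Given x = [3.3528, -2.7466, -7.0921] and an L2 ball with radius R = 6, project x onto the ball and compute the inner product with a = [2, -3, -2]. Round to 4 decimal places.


Step 1: Compute ||x|| (intermediates to 6 decimals).
||x|| = sqrt(3.3528^2 + (-2.7466)^2 + (-7.0921)^2) = 8.311616
Step 2: Project.
Since ||x|| > R, scale = R/||x|| = 6/8.311616 = 0.721881, proj(x) = scale * x
proj(x) = [2.420323, -1.982718, -5.119652]
Step 3: Dot product.
a^T * proj(x) = 2*2.420323 - 3*(-1.982718) - 2*(-5.119652) = 21.0281


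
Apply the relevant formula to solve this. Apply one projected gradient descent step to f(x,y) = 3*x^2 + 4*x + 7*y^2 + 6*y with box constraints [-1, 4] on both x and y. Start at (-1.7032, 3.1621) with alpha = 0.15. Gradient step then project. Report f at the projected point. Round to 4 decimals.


Step 1: Compute gradient at (-1.7032, 3.1621).
grad_x = 2*3*-1.7032 + 4 = -6.2192
grad_y = 2*7*3.1621 + 6 = 50.2694
Step 2: Gradient step.
x_raw = -1.7032 - 0.15*-6.2192 = -0.7703
y_raw = 3.1621 - 0.15*50.2694 = -4.3783
Step 3: Project onto [-1, 4].
x_proj = clip(-0.7703) = -0.7703
y_proj = clip(-4.3783) = -1.0
Step 4: Evaluate f.
f(-0.7703, -1.0) = -0.3011


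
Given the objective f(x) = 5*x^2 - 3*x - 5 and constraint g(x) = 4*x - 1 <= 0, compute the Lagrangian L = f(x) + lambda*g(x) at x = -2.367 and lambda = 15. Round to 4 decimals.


Step 1: Evaluate f(x).
f(-2.367) = 5*(-2.367)^2 - 3*(-2.367) - 5 = 30.1144
Step 2: Evaluate g(x).
g(-2.367) = 4*-2.367 - 1 = -10.468
Step 3: Compute Lagrangian.
L = 30.1144 + 15*-10.468 = -126.9056


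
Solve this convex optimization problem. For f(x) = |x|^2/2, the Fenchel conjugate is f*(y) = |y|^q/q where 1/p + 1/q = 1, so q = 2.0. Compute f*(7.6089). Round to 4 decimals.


The conjugate exponent q satisfies 1/p + 1/q = 1.
p = 2, so q = 2/(2 - 1) = 2.0
|y|^q = 7.6089^2.0 = 57.8954
f*(7.6089) = 57.8954 / 2.0 = 28.9477


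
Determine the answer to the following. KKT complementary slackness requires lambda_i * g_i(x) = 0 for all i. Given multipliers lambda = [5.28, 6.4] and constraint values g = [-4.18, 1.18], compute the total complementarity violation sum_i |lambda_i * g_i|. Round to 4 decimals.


KKT complementary slackness check:
lambda_1 * g_1 = 5.28 * -4.18 = -22.0704
lambda_2 * g_2 = 6.4 * 1.18 = 7.552
Total violation = 22.0704 + 7.552 = 29.6224


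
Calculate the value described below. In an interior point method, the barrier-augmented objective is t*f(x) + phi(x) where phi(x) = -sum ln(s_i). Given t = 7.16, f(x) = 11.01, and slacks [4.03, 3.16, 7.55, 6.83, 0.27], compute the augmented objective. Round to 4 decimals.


Step 1: Compute log-barrier.
ln values: [1.3938, 1.1506, 2.0215, 1.9213, -1.3093]
phi = -(1.3938 + 1.1506 + 2.0215 + 1.9213 - 1.3093) = -5.1779
Step 2: Compute augmented objective.
t*f(x) = 7.16*11.01 = 78.8316
Total = 78.8316 - 5.1779 = 73.6537


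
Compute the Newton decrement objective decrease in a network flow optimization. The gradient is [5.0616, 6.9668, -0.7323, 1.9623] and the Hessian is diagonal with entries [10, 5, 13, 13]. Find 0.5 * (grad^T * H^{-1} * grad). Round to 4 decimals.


Step 1: H is diagonal, so H^(-1) * g = [0.5062, 1.3934, -0.0563, 0.1509].
Step 2: g^T H^(-1) g = sum_i g_i^2 / H_ii
  = (5.0616)^2/10 + (6.9668)^2/5 + (-0.7323)^2/13 + (1.9623)^2/13
  = 2.562 + 9.7073 + 0.0413 + 0.2962 = 12.6067
Step 3: Objective decrease = 0.5 * g^T H^(-1) g = 6.3033


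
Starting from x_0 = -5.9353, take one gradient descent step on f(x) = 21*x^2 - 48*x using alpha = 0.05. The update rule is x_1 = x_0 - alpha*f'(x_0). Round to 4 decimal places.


We compute the gradient at x_0 and apply the update.
f'(x) = 42*x - 48
f'(-5.9353) = 42*-5.9353 - 48 = -297.2826
x_1 = -5.9353 - 0.05*-297.2826 = 8.9288


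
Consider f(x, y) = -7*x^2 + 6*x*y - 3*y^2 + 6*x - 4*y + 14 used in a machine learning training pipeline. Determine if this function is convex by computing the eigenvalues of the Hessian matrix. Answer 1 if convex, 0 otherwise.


The Hessian of f(x,y) = -7*x^2 + 6*x*y - 3*y^2 + 6*x - 4*y + 14 is:
H = [[-14, 6], [6, -6]]
Trace = -14 - 6 = -20
Determinant = -14*-6 - (6)^2 = 48
Discriminant = (-20)^2 - 4*48 = 208.0
Eigenvalues: lambda_1 = -17.2111, lambda_2 = -2.7889
The function is not convex.

0


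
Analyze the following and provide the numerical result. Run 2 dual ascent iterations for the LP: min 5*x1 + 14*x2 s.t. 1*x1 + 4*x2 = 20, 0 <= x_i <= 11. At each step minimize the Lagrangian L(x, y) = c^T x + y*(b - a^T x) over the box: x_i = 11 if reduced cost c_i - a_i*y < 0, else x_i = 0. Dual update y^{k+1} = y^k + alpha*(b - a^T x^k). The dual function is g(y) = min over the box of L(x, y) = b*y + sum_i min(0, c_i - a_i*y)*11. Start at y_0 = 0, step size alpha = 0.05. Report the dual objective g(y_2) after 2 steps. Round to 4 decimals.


Dual ascent for LP: min 5*x1 + 14*x2, 1*x1 + 4*x2 = 20, 0 <= x_i <= 11
Step 1: y^k = 0.0, reduced costs: (5.0, 14.0)
  x^k = (0.0, 0.0), subgradient = b - a^T x = 20.0
  y^{k+1} = 0.0 + 0.05*20.0 = 1.0
Step 2: y^k = 1.0, reduced costs: (4.0, 10.0)
  x^k = (0.0, 0.0), subgradient = b - a^T x = 20.0
  y^{k+1} = 1.0 + 0.05*20.0 = 2.0
Dual objective at y_2 = 2.0: reduced costs (3.0, 6.0), box minimizer x = (0.0, 0.0)
g(y_2) = b*y + (c1 - a1*y)*x1 + (c2 - a2*y)*x2 = 20*2.0 + 3.0*0.0 + 6.0*0.0 = 40.0 + 0.0 + 0.0 = 40.0


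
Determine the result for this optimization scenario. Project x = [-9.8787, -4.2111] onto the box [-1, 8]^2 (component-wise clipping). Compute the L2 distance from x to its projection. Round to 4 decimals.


Project each component onto [-1, 8].
clip(-9.8787) = -1.0, clip(-4.2111) = -1.0
Projection = [-1.0, -1.0]
Squared diffs: [78.8313, 10.3112]
Distance = sqrt(89.1425) = 9.4415


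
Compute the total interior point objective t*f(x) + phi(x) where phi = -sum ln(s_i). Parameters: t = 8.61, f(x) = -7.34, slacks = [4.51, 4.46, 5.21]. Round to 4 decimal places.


Step 1: Compute log-barrier.
ln values: [1.5063, 1.4951, 1.6506]
phi = -(1.5063 + 1.4951 + 1.6506) = -4.652
Step 2: Compute augmented objective.
t*f(x) = 8.61*-7.34 = -63.1974
Total = -63.1974 - 4.652 = -67.8494


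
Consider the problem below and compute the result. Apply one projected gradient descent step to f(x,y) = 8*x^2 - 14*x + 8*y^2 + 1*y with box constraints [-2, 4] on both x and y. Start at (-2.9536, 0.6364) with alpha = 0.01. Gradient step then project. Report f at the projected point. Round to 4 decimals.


Step 1: Compute gradient at (-2.9536, 0.6364).
grad_x = 2*8*-2.9536 - 14 = -61.2576
grad_y = 2*8*0.6364 + 1 = 11.1824
Step 2: Gradient step.
x_raw = -2.9536 - 0.01*-61.2576 = -2.341
y_raw = 0.6364 - 0.01*11.1824 = 0.5246
Step 3: Project onto [-2, 4].
x_proj = clip(-2.341) = -2.0
y_proj = clip(0.5246) = 0.5246
Step 4: Evaluate f.
f(-2.0, 0.5246) = 62.726


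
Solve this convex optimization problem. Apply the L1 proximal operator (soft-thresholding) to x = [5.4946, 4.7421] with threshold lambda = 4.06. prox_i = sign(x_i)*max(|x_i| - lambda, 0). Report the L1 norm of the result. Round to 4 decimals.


Soft-thresholding with lambda = 4.06:
prox(5.4946) = sign(5.4946)*max(|5.4946| - 4.06, 0) = 1.4346
prox(4.7421) = sign(4.7421)*max(|4.7421| - 4.06, 0) = 0.6821
prox(x) = [1.4346, 0.6821]
||prox(x)||_1 = 1.4346 + 0.6821 = 2.1167


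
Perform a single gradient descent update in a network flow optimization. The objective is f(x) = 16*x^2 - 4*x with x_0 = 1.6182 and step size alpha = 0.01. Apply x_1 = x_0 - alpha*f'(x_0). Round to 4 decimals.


We compute the gradient at x_0 and apply the update.
f'(x) = 32*x - 4
f'(1.6182) = 32*1.6182 - 4 = 47.7824
x_1 = 1.6182 - 0.01*47.7824 = 1.1404


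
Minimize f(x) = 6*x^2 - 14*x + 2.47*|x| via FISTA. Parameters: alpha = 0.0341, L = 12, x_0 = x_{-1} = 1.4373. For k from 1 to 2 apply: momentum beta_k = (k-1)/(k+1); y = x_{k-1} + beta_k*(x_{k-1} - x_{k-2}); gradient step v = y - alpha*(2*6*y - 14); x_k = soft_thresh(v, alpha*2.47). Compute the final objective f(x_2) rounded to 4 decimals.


FISTA on f(x) = 6*x^2 - 14*x + 2.47*|x|
L = 12, alpha = 0.0341
Iteration 1: beta = 0.0, y = 1.4373 + 0.0*(1.4373 - 1.4373) = 1.4373
  grad(y) = 3.2476, v = y - alpha*grad = 1.3266
  prox(v) = soft_thresh(1.3266, 0.0842) = 1.2423
Iteration 2: beta = 0.3333, y = 1.2423 + 0.3333*(1.2423 - 1.4373) = 1.1773
  grad(y) = 0.1281, v = y - alpha*grad = 1.173
  prox(v) = soft_thresh(1.173, 0.0842) = 1.0887
f(x_2) = 6*1.0887^2 - 14*1.0887 + 2.47*|1.0887| = -5.441


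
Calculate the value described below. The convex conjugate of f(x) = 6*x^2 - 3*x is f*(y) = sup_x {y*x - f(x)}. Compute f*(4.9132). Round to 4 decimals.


f*(y) = sup_x {y*x - a*x^2 - b*x} = sup_x {(y-b)*x - a*x^2}
FOC: (y - b) - 2a*x = 0 => x* = (y - b)/(2a)
x* = (4.9132 + 3)/(2*6) = 0.6594
f*(4.9132) = (y-b)^2/(4a) = (4.9132 + 3)^2/(4*6)
= 62.6187/24 = 2.6091


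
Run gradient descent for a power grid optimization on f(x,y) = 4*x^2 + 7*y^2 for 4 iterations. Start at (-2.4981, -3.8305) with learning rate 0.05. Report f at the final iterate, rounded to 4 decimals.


Gradient descent on f(x,y) = 4*x^2 + 7*y^2.
Starting point: (-2.4981, -3.8305), alpha = 0.05
Step 1: grad_x = 2*4*-2.4981 = -19.9848, grad_y = 2*7*-3.8305 = -53.627
  x_1 = -2.4981 - 0.05*-19.9848 = -1.4989
  y_1 = -3.8305 - 0.05*-53.627 = -1.1492
Step 2: grad_x = 2*4*-1.4989 = -11.9909, grad_y = 2*7*-1.1492 = -16.0881
  x_2 = -1.4989 - 0.05*-11.9909 = -0.8993
  y_2 = -1.1492 - 0.05*-16.0881 = -0.3447
Step 3: grad_x = 2*4*-0.8993 = -7.1945, grad_y = 2*7*-0.3447 = -4.8264
  x_3 = -0.8993 - 0.05*-7.1945 = -0.5396
  y_3 = -0.3447 - 0.05*-4.8264 = -0.1034
Step 4: grad_x = 2*4*-0.5396 = -4.3167, grad_y = 2*7*-0.1034 = -1.4479
  x_4 = -0.5396 - 0.05*-4.3167 = -0.3238
  y_4 = -0.1034 - 0.05*-1.4479 = -0.031
f(-0.3238, -0.031) = 4*(-0.3238)^2 + 7*(-0.031)^2 = 0.426


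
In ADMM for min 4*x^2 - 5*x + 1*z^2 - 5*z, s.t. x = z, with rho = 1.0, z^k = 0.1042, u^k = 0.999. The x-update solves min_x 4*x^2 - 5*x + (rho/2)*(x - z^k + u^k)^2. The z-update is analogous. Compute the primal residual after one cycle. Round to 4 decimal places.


ADMM iteration with rho = 1.0, z^k = 0.1042, u^k = 0.999
Step 1: x-update.
Minimize 4*x^2 - 5*x + (1.0/2)*(x - 0.1042 + 0.999)^2
FOC: (2*4 + 1.0)*x = 5 + 1.0*(0.1042 - 0.999)
x^{k+1} = 0.4561
Step 2: z-update.
Minimize 1*z^2 - 5*z + (1.0/2)*(0.4561 - z + 0.999)^2
FOC: (2*1 + 1.0)*z = 5 + 1.0*(0.4561 + 0.999)
z^{k+1} = 2.1517
Step 3: u-update.
u^{k+1} = 0.999 + 0.4561 - 2.1517 = -0.6966
Step 4: Primal residual = |0.4561 - 2.1517| = 1.6956


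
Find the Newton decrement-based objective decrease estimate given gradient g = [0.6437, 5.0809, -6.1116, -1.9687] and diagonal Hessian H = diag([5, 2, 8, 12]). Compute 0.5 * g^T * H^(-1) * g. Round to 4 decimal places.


Step 1: H is diagonal, so H^(-1) * g = [0.1287, 2.5405, -0.764, -0.1641].
Step 2: g^T H^(-1) g = sum_i g_i^2 / H_ii
  = (0.6437)^2/5 + (5.0809)^2/2 + (-6.1116)^2/8 + (-1.9687)^2/12
  = 0.0829 + 12.9078 + 4.669 + 0.323 = 17.9826
Step 3: Objective decrease = 0.5 * g^T H^(-1) g = 8.9913


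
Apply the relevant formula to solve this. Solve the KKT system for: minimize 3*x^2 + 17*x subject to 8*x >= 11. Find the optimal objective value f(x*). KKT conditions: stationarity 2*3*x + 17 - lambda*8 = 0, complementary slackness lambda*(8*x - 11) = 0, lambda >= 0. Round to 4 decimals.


Step 1: Try lambda = 0 (constraint inactive).
x_unc = -17/(2*3) = -2.8333
Check: 8*-2.8333 = -22.6664 < 11 -- violated!
Step 2: Constraint must be active: 8*x = 11
x* = 11/8 = 1.375
lambda = (2*3*1.375 + 17)/8 = 3.1563
Step 3: Compute optimal value.
f(x*) = 3*1.375^2 + 17*1.375 = 29.0469


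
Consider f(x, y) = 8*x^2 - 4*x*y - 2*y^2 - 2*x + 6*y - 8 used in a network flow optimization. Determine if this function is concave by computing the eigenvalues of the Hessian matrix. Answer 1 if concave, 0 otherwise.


The Hessian of f(x,y) = 8*x^2 - 4*x*y - 2*y^2 - 2*x + 6*y - 8 is:
H = [[16, -4], [-4, -4]]
Trace = 16 - 4 = 12
Determinant = 16*-4 - (-4)^2 = -80
Discriminant = (12)^2 - 4*-80 = 464.0
Eigenvalues: lambda_1 = -4.7703, lambda_2 = 16.7703
The function is not concave.

0


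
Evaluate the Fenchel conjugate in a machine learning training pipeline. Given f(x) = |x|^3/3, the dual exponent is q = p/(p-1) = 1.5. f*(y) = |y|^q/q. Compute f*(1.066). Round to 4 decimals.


The conjugate exponent q satisfies 1/p + 1/q = 1.
p = 3, so q = 3/(3 - 1) = 1.5
|y|^q = 1.066^1.5 = 1.1006
f*(1.066) = 1.1006 / 1.5 = 0.7337


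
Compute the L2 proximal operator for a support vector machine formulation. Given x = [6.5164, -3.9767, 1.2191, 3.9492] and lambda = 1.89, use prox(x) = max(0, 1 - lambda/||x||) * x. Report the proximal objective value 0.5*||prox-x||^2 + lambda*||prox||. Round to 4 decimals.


Step 1: Compute ||x||.
||x|| = 8.681
Step 2: Compute scaling factor.
scale = max(0, 1 - 1.89/8.681) = 0.7823
Step 3: prox(x) = [5.0977, -3.1109, 0.9537, 3.0894]
||prox(x)|| = 6.791
Step 4: Proximal objective.
0.5*||prox-x||^2 = 1.7861
lambda*||prox|| = 12.835
Total = 14.6211


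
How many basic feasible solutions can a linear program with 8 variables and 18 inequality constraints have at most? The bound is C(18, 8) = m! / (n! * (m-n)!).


Each vertex corresponds to some choice of n active constraints out of m, so the number of vertices is at most C(m, n) = m! / (n!(m-n)!).
m = 18, n = 8
Numerator: 18 * 17 * 16 * 15 * 14 * 13 * 12 * 11
Denominator: 8! = 40320
C(18, 8) = 43758


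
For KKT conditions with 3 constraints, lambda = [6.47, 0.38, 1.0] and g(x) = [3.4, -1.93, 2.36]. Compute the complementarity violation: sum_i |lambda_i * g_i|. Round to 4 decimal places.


KKT complementary slackness check:
lambda_1 * g_1 = 6.47 * 3.4 = 21.998
lambda_2 * g_2 = 0.38 * -1.93 = -0.7334
lambda_3 * g_3 = 1.0 * 2.36 = 2.36
Total violation = 21.998 + 0.7334 + 2.36 = 25.0914


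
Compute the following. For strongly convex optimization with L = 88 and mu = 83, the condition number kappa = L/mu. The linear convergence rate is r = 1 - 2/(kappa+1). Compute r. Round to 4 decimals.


Step 1: Compute the condition number.
kappa = L/mu = 88/83 = 1.0602
Step 2: Compute the convergence rate.
r = 1 - 2/(kappa + 1) = 1 - 2*mu/(L + mu) = (L - mu)/(L + mu) = 5/171 = 0.0292


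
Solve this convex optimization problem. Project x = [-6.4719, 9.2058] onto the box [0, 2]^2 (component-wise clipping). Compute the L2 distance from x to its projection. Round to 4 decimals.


Project each component onto [0, 2].
clip(-6.4719) = 0.0, clip(9.2058) = 2.0
Projection = [0.0, 2.0]
Squared diffs: [41.8855, 51.9236]
Distance = sqrt(93.8091) = 9.6855


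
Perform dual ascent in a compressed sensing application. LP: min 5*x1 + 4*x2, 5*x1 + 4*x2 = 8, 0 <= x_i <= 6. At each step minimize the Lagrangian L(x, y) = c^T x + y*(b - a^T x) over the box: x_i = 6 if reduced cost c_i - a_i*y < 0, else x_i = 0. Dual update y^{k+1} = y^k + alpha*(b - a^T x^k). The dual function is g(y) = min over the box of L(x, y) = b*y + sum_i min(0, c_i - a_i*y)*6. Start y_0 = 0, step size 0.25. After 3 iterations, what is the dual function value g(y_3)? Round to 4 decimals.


Dual ascent for LP: min 5*x1 + 4*x2, 5*x1 + 4*x2 = 8, 0 <= x_i <= 6
Step 1: y^k = 0.0, reduced costs: (5.0, 4.0)
  x^k = (0.0, 0.0), subgradient = b - a^T x = 8.0
  y^{k+1} = 0.0 + 0.25*8.0 = 2.0
Step 2: y^k = 2.0, reduced costs: (-5.0, -4.0)
  x^k = (6.0, 6.0), subgradient = b - a^T x = -46.0
  y^{k+1} = 2.0 + 0.25*-46.0 = -9.5
Step 3: y^k = -9.5, reduced costs: (52.5, 42.0)
  x^k = (0.0, 0.0), subgradient = b - a^T x = 8.0
  y^{k+1} = -9.5 + 0.25*8.0 = -7.5
Dual objective at y_3 = -7.5: reduced costs (42.5, 34.0), box minimizer x = (0.0, 0.0)
g(y_3) = b*y + (c1 - a1*y)*x1 + (c2 - a2*y)*x2 = 8*(-7.5) + 42.5*0.0 + 34.0*0.0 = -60.0 + 0.0 + 0.0 = -60.0


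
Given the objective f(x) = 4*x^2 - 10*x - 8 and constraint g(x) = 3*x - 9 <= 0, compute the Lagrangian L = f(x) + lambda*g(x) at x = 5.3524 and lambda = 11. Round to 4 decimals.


Step 1: Evaluate f(x).
f(5.3524) = 4*5.3524^2 - 10*5.3524 - 8 = 53.0687
Step 2: Evaluate g(x).
g(5.3524) = 3*5.3524 - 9 = 7.0572
Step 3: Compute Lagrangian.
L = 53.0687 + 11*7.0572 = 130.6979


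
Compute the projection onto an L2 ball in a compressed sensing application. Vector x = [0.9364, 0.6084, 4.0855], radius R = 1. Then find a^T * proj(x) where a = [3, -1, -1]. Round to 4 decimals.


Step 1: Compute ||x|| (intermediates to 6 decimals).
||x|| = sqrt(0.9364^2 + 0.6084^2 + 4.0855^2) = 4.235364
Step 2: Project.
Since ||x|| > R, scale = R/||x|| = 1/4.235364 = 0.236107, proj(x) = scale * x
proj(x) = [0.221091, 0.143647, 0.964615]
Step 3: Dot product.
a^T * proj(x) = 3*0.221091 - 1*0.143647 - 1*0.964615 = -0.445


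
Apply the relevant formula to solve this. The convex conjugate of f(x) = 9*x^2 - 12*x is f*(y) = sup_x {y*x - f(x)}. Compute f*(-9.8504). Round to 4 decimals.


f*(y) = sup_x {y*x - a*x^2 - b*x} = sup_x {(y-b)*x - a*x^2}
FOC: (y - b) - 2a*x = 0 => x* = (y - b)/(2a)
x* = (-9.8504 + 12)/(2*9) = 0.1194
f*(-9.8504) = (y-b)^2/(4a) = (-9.8504 + 12)^2/(4*9)
= 4.6208/36 = 0.1284
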